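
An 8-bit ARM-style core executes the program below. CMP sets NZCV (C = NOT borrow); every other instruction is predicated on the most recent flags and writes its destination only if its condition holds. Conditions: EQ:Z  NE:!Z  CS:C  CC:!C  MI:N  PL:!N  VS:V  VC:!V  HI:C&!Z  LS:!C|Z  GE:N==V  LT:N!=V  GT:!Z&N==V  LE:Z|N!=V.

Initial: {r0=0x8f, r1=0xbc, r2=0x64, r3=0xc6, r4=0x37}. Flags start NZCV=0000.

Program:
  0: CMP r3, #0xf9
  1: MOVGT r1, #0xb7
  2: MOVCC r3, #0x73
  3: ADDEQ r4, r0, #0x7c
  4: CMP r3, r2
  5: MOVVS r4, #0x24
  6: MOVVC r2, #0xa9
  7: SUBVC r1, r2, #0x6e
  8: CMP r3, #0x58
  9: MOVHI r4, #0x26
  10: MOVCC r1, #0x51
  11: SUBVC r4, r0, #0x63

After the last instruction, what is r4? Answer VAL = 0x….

[0] flags=1000 → (cmp)
[1] flags=1000 GT?F → skip
[2] flags=1000 CC?T → r3=0x73
[3] flags=1000 EQ?F → skip
[4] flags=0010 → (cmp)
[5] flags=0010 VS?F → skip
[6] flags=0010 VC?T → r2=0xa9
[7] flags=0010 VC?T → r1=0x3b
[8] flags=0010 → (cmp)
[9] flags=0010 HI?T → r4=0x26
[10] flags=0010 CC?F → skip
[11] flags=0010 VC?T → r4=0x2c

VAL = 0x2c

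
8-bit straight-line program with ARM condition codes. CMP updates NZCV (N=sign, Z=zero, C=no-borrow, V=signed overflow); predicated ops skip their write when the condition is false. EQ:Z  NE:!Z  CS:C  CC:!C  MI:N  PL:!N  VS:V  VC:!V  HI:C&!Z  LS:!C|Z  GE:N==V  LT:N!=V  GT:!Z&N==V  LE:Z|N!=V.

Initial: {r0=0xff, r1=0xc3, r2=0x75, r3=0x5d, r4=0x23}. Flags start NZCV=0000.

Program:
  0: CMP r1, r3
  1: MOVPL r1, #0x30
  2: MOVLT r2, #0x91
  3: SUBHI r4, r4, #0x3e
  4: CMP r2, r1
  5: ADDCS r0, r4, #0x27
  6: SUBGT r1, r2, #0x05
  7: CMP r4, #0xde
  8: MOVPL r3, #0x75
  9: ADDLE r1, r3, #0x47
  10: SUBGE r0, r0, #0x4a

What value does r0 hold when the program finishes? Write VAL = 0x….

VAL = 0xc2

[0] flags=0011 → (cmp)
[1] flags=0011 PL?T → r1=0x30
[2] flags=0011 LT?T → r2=0x91
[3] flags=0011 HI?T → r4=0xe5
[4] flags=0011 → (cmp)
[5] flags=0011 CS?T → r0=0x0c
[6] flags=0011 GT?F → skip
[7] flags=0010 → (cmp)
[8] flags=0010 PL?T → r3=0x75
[9] flags=0010 LE?F → skip
[10] flags=0010 GE?T → r0=0xc2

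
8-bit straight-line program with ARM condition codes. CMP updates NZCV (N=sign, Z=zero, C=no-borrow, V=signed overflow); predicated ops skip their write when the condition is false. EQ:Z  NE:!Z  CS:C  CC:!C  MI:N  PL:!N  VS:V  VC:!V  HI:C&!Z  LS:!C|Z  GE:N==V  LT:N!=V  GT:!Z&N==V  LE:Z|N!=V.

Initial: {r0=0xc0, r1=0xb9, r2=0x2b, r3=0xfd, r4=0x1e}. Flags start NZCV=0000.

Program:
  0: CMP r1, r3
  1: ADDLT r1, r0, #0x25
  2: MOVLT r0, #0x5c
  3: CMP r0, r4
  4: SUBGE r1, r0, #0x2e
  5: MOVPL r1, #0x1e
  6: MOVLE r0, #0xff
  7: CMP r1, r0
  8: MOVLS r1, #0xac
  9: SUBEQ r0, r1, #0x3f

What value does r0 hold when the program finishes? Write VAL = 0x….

[0] flags=1000 → (cmp)
[1] flags=1000 LT?T → r1=0xe5
[2] flags=1000 LT?T → r0=0x5c
[3] flags=0010 → (cmp)
[4] flags=0010 GE?T → r1=0x2e
[5] flags=0010 PL?T → r1=0x1e
[6] flags=0010 LE?F → skip
[7] flags=1000 → (cmp)
[8] flags=1000 LS?T → r1=0xac
[9] flags=1000 EQ?F → skip

VAL = 0x5c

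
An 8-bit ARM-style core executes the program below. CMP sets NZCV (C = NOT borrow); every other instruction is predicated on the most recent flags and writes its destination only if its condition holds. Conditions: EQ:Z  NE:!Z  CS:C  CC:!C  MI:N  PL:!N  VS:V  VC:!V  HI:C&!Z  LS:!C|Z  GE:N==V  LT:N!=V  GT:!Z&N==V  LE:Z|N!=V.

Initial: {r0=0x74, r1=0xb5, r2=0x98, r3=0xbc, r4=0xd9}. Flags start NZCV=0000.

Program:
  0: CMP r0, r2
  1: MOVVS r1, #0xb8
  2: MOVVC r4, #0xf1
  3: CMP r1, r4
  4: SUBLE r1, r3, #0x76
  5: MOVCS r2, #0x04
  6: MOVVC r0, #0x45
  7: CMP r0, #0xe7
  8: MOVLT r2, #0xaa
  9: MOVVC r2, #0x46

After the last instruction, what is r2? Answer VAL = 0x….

[0] flags=1001 → (cmp)
[1] flags=1001 VS?T → r1=0xb8
[2] flags=1001 VC?F → skip
[3] flags=1000 → (cmp)
[4] flags=1000 LE?T → r1=0x46
[5] flags=1000 CS?F → skip
[6] flags=1000 VC?T → r0=0x45
[7] flags=0000 → (cmp)
[8] flags=0000 LT?F → skip
[9] flags=0000 VC?T → r2=0x46

VAL = 0x46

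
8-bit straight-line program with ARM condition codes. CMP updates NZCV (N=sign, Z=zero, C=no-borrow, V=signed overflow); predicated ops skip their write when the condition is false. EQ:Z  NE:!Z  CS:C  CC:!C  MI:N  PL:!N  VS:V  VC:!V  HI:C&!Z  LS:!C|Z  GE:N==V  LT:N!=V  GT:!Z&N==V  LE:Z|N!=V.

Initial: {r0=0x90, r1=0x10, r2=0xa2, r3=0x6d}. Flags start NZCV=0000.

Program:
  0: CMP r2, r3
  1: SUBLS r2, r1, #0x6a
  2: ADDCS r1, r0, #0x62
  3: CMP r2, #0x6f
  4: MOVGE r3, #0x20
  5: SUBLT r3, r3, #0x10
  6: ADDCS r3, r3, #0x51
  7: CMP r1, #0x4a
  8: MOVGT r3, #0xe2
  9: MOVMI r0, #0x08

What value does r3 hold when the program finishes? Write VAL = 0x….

VAL = 0xae

[0] flags=0011 → (cmp)
[1] flags=0011 LS?F → skip
[2] flags=0011 CS?T → r1=0xf2
[3] flags=0011 → (cmp)
[4] flags=0011 GE?F → skip
[5] flags=0011 LT?T → r3=0x5d
[6] flags=0011 CS?T → r3=0xae
[7] flags=1010 → (cmp)
[8] flags=1010 GT?F → skip
[9] flags=1010 MI?T → r0=0x08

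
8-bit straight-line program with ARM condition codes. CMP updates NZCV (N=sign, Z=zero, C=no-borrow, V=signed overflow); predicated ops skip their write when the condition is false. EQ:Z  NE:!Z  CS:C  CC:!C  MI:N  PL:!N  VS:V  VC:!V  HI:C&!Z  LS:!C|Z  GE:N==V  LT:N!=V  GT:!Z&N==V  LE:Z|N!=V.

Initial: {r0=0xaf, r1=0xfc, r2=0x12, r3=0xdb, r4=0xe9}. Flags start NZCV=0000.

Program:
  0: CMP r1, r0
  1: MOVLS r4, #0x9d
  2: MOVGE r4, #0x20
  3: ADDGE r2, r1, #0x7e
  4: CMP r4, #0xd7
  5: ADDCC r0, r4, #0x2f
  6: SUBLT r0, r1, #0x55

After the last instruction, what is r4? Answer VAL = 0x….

0: ✓ CMP  NZCV=0010
1: · MOVLS
2: ✓ MOVGE  r4←0x20
3: ✓ ADDGE  r2←0x7a
4: ✓ CMP  NZCV=0000
5: ✓ ADDCC  r0←0x4f
6: · SUBLT

VAL = 0x20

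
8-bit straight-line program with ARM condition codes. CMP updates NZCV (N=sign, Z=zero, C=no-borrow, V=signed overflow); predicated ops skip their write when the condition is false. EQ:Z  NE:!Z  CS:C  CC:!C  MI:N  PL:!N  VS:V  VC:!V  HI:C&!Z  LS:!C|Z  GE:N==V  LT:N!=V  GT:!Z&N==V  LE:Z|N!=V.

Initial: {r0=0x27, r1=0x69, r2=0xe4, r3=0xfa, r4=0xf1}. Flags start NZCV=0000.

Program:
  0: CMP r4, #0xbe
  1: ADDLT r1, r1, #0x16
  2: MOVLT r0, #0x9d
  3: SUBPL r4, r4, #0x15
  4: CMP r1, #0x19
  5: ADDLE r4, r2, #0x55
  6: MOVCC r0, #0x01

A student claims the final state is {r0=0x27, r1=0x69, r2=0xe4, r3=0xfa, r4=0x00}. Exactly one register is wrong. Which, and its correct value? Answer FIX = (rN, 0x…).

FIX = (r4, 0xdc)

0: ✓ CMP  NZCV=0010
1: · ADDLT
2: · MOVLT
3: ✓ SUBPL  r4←0xdc
4: ✓ CMP  NZCV=0010
5: · ADDLE
6: · MOVCC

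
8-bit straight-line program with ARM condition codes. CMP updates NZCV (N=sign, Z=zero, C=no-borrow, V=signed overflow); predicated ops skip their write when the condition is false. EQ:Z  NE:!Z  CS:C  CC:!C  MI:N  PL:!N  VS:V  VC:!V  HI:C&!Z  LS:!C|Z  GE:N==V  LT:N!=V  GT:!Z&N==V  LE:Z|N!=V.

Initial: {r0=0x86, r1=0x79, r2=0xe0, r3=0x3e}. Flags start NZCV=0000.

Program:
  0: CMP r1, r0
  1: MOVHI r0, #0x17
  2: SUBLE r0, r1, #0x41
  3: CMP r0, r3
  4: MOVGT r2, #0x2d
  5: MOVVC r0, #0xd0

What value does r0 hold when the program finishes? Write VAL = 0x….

[0] flags=1001 → (cmp)
[1] flags=1001 HI?F → skip
[2] flags=1001 LE?F → skip
[3] flags=0011 → (cmp)
[4] flags=0011 GT?F → skip
[5] flags=0011 VC?F → skip

VAL = 0x86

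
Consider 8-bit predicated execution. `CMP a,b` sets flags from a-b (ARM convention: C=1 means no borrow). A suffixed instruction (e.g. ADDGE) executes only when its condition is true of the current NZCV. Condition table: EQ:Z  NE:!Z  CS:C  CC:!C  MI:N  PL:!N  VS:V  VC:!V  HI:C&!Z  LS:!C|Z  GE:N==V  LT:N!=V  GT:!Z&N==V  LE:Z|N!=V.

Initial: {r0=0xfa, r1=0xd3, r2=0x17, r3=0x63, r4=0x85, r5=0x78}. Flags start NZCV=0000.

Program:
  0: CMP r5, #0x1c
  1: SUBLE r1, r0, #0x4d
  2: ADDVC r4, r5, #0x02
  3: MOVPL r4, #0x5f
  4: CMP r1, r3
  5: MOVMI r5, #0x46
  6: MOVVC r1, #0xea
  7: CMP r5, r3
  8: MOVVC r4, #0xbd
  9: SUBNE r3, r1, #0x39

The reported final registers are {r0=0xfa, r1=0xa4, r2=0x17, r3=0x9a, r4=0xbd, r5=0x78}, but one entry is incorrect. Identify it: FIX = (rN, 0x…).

0: ✓ CMP  NZCV=0010
1: · SUBLE
2: ✓ ADDVC  r4←0x7a
3: ✓ MOVPL  r4←0x5f
4: ✓ CMP  NZCV=0011
5: · MOVMI
6: · MOVVC
7: ✓ CMP  NZCV=0010
8: ✓ MOVVC  r4←0xbd
9: ✓ SUBNE  r3←0x9a

FIX = (r1, 0xd3)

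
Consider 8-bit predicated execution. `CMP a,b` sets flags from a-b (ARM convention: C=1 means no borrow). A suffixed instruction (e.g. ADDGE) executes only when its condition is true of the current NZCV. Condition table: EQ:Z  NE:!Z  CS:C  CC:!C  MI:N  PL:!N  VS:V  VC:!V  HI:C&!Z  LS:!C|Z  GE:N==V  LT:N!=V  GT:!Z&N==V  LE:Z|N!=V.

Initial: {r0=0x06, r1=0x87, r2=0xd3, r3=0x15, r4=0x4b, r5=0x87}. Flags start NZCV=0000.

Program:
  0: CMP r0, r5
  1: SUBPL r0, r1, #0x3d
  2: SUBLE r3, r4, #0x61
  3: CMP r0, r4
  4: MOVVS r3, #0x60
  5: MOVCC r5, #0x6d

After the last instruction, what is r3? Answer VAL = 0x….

VAL = 0x15

[0] flags=0000 → (cmp)
[1] flags=0000 PL?T → r0=0x4a
[2] flags=0000 LE?F → skip
[3] flags=1000 → (cmp)
[4] flags=1000 VS?F → skip
[5] flags=1000 CC?T → r5=0x6d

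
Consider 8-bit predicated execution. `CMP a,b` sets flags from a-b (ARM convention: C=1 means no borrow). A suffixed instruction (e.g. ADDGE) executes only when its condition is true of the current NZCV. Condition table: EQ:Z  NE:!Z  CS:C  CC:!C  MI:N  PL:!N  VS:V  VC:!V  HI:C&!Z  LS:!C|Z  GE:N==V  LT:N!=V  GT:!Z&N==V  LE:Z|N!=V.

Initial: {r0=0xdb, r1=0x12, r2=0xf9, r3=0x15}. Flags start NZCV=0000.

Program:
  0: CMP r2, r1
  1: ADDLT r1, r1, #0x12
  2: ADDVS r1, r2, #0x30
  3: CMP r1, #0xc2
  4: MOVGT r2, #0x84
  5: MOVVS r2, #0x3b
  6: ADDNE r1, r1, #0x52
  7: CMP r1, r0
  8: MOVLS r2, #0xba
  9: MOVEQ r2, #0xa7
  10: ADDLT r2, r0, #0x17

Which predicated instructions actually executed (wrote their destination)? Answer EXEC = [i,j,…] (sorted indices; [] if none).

0: ✓ CMP  NZCV=1010
1: ✓ ADDLT  r1←0x24
2: · ADDVS
3: ✓ CMP  NZCV=0000
4: ✓ MOVGT  r2←0x84
5: · MOVVS
6: ✓ ADDNE  r1←0x76
7: ✓ CMP  NZCV=1001
8: ✓ MOVLS  r2←0xba
9: · MOVEQ
10: · ADDLT

EXEC = [1,4,6,8]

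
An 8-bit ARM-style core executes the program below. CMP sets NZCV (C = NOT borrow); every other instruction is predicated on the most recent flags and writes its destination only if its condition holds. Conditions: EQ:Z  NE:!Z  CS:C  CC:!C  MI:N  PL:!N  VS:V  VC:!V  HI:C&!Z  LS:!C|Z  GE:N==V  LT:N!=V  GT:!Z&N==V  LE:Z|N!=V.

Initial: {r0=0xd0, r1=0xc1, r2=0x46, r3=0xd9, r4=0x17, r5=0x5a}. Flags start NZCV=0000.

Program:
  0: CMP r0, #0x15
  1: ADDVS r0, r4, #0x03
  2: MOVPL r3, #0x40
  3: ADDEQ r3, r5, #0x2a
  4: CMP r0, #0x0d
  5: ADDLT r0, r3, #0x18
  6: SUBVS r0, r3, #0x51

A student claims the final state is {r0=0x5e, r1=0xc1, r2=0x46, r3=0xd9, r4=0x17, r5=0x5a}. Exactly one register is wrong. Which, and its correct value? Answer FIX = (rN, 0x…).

0: ✓ CMP  NZCV=1010
1: · ADDVS
2: · MOVPL
3: · ADDEQ
4: ✓ CMP  NZCV=1010
5: ✓ ADDLT  r0←0xf1
6: · SUBVS

FIX = (r0, 0xf1)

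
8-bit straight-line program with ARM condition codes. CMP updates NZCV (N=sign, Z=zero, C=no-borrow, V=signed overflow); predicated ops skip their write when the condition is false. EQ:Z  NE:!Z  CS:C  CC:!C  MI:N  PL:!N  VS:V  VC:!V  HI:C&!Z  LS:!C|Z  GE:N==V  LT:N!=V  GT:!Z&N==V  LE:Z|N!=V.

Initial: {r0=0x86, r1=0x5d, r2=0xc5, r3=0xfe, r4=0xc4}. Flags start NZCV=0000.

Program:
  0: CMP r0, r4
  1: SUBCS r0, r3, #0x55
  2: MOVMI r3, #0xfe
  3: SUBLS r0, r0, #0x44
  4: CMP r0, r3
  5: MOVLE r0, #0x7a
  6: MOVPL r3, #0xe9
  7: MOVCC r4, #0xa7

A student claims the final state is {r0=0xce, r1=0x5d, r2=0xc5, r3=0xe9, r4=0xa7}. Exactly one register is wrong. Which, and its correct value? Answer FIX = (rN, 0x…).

FIX = (r0, 0x42)

0: ✓ CMP  NZCV=1000
1: · SUBCS
2: ✓ MOVMI  r3←0xfe
3: ✓ SUBLS  r0←0x42
4: ✓ CMP  NZCV=0000
5: · MOVLE
6: ✓ MOVPL  r3←0xe9
7: ✓ MOVCC  r4←0xa7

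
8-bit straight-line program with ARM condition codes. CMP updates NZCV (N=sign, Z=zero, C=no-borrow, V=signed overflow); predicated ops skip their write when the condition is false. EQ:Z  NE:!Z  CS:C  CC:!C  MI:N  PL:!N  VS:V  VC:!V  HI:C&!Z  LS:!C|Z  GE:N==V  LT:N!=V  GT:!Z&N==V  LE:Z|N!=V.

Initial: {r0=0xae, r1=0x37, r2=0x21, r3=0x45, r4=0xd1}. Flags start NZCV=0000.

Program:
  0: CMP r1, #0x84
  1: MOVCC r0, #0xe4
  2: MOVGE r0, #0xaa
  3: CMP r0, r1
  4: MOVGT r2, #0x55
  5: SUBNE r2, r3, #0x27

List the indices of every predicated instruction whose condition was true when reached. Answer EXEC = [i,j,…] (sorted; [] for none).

EXEC = [1,2,5]

0: ✓ CMP  NZCV=1001
1: ✓ MOVCC  r0←0xe4
2: ✓ MOVGE  r0←0xaa
3: ✓ CMP  NZCV=0011
4: · MOVGT
5: ✓ SUBNE  r2←0x1e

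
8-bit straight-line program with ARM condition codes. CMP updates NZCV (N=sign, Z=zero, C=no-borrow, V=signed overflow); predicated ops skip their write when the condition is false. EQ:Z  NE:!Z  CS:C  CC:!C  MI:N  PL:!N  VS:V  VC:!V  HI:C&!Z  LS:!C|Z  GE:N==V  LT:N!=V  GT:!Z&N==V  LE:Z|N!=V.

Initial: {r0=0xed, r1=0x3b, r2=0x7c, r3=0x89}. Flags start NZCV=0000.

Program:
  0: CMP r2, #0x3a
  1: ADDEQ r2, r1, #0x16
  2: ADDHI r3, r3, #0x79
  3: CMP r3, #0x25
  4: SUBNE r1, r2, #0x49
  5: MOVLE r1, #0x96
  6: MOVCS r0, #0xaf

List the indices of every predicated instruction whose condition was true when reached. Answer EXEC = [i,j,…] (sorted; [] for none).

[0] flags=0010 → (cmp)
[1] flags=0010 EQ?F → skip
[2] flags=0010 HI?T → r3=0x02
[3] flags=1000 → (cmp)
[4] flags=1000 NE?T → r1=0x33
[5] flags=1000 LE?T → r1=0x96
[6] flags=1000 CS?F → skip

EXEC = [2,4,5]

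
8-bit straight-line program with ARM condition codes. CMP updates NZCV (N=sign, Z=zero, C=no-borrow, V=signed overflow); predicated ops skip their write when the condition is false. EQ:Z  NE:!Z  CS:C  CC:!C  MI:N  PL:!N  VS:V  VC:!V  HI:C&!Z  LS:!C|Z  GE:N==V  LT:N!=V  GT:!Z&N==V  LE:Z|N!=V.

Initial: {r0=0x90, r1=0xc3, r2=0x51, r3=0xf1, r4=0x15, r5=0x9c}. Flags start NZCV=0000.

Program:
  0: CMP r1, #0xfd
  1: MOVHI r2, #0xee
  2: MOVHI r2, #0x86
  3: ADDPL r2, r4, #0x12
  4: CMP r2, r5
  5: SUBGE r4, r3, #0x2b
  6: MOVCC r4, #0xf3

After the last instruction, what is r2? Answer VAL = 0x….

VAL = 0x51

[0] flags=1000 → (cmp)
[1] flags=1000 HI?F → skip
[2] flags=1000 HI?F → skip
[3] flags=1000 PL?F → skip
[4] flags=1001 → (cmp)
[5] flags=1001 GE?T → r4=0xc6
[6] flags=1001 CC?T → r4=0xf3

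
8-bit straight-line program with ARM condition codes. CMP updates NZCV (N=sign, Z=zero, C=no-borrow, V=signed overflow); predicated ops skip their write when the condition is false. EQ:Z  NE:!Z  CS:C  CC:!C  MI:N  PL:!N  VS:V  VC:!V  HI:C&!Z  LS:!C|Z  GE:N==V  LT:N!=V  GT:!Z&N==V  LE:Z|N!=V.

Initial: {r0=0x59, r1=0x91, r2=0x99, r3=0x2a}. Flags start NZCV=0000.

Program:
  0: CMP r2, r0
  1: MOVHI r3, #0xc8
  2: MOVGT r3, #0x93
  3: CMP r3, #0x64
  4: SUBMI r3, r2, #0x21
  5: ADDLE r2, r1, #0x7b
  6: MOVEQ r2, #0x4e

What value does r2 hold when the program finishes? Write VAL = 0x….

VAL = 0x0c

[0] flags=0011 → (cmp)
[1] flags=0011 HI?T → r3=0xc8
[2] flags=0011 GT?F → skip
[3] flags=0011 → (cmp)
[4] flags=0011 MI?F → skip
[5] flags=0011 LE?T → r2=0x0c
[6] flags=0011 EQ?F → skip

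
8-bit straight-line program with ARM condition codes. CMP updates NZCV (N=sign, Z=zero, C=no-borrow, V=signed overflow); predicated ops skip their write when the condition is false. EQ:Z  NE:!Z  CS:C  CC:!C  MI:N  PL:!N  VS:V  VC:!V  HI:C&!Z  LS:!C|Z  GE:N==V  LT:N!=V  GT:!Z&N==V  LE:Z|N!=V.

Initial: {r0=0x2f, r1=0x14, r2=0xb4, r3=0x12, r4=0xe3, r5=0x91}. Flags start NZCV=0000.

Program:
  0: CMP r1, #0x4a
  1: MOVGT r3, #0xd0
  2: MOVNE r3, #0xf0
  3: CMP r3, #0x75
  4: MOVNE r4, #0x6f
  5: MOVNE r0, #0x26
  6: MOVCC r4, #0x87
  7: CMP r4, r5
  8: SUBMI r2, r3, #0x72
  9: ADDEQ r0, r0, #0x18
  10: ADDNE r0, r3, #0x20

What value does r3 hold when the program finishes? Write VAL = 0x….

[0] flags=1000 → (cmp)
[1] flags=1000 GT?F → skip
[2] flags=1000 NE?T → r3=0xf0
[3] flags=0011 → (cmp)
[4] flags=0011 NE?T → r4=0x6f
[5] flags=0011 NE?T → r0=0x26
[6] flags=0011 CC?F → skip
[7] flags=1001 → (cmp)
[8] flags=1001 MI?T → r2=0x7e
[9] flags=1001 EQ?F → skip
[10] flags=1001 NE?T → r0=0x10

VAL = 0xf0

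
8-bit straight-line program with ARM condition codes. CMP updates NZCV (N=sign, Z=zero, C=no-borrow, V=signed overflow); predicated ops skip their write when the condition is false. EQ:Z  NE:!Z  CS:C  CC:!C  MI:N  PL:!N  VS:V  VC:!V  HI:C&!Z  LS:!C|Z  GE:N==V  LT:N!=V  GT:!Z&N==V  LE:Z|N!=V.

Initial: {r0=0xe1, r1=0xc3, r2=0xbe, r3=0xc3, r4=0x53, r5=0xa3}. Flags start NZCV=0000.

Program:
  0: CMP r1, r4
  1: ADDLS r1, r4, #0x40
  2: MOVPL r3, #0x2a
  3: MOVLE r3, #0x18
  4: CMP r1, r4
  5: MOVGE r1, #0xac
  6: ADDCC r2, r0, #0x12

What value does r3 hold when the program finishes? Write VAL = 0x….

VAL = 0x18

0: ✓ CMP  NZCV=0011
1: · ADDLS
2: ✓ MOVPL  r3←0x2a
3: ✓ MOVLE  r3←0x18
4: ✓ CMP  NZCV=0011
5: · MOVGE
6: · ADDCC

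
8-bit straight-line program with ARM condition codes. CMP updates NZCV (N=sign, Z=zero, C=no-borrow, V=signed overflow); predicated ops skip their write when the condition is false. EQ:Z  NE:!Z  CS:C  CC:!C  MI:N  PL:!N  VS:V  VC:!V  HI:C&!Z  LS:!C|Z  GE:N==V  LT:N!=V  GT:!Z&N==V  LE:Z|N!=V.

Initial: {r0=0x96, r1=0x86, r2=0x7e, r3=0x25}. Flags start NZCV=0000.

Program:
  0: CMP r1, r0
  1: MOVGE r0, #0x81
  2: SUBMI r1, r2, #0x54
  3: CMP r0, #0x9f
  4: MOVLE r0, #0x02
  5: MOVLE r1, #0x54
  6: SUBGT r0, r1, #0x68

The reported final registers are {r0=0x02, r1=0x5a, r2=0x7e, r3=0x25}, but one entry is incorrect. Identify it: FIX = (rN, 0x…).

0: ✓ CMP  NZCV=1000
1: · MOVGE
2: ✓ SUBMI  r1←0x2a
3: ✓ CMP  NZCV=1000
4: ✓ MOVLE  r0←0x02
5: ✓ MOVLE  r1←0x54
6: · SUBGT

FIX = (r1, 0x54)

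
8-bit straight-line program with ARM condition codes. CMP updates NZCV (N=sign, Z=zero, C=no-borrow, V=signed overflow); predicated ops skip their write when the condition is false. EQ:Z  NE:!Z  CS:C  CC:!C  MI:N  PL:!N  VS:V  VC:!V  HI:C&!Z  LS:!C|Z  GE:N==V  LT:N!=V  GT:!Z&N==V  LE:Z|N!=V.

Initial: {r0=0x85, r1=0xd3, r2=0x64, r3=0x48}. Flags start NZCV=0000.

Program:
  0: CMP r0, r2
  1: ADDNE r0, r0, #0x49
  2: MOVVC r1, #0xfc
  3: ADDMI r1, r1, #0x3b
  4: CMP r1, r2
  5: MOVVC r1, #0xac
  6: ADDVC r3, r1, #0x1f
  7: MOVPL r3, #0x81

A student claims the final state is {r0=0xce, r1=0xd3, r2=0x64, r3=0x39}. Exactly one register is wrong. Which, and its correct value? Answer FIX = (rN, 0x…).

FIX = (r3, 0x81)

[0] flags=0011 → (cmp)
[1] flags=0011 NE?T → r0=0xce
[2] flags=0011 VC?F → skip
[3] flags=0011 MI?F → skip
[4] flags=0011 → (cmp)
[5] flags=0011 VC?F → skip
[6] flags=0011 VC?F → skip
[7] flags=0011 PL?T → r3=0x81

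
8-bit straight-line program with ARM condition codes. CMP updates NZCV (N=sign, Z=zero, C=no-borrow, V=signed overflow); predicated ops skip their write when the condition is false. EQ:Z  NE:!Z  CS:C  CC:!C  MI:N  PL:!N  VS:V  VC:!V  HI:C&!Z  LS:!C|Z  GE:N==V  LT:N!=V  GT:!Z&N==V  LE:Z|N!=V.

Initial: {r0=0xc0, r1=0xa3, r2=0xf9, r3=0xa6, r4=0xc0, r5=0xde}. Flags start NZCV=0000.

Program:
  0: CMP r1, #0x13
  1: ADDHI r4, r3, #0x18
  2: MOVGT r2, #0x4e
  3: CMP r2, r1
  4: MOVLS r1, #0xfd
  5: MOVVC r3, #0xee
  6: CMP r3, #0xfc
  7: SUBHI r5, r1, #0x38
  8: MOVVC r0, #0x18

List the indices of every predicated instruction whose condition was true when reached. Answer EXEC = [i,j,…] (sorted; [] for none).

EXEC = [1,5,8]

[0] flags=1010 → (cmp)
[1] flags=1010 HI?T → r4=0xbe
[2] flags=1010 GT?F → skip
[3] flags=0010 → (cmp)
[4] flags=0010 LS?F → skip
[5] flags=0010 VC?T → r3=0xee
[6] flags=1000 → (cmp)
[7] flags=1000 HI?F → skip
[8] flags=1000 VC?T → r0=0x18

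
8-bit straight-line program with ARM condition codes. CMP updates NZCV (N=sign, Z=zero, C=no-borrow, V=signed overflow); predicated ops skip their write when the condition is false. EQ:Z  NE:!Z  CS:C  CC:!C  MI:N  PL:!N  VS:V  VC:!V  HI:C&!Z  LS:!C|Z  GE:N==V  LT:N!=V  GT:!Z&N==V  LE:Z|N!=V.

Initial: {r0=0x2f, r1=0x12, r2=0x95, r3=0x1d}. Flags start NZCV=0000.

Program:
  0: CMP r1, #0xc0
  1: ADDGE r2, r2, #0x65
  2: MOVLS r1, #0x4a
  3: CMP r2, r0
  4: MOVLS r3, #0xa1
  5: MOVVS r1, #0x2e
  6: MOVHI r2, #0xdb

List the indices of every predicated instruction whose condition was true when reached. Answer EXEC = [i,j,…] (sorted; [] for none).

EXEC = [1,2,6]

[0] flags=0000 → (cmp)
[1] flags=0000 GE?T → r2=0xfa
[2] flags=0000 LS?T → r1=0x4a
[3] flags=1010 → (cmp)
[4] flags=1010 LS?F → skip
[5] flags=1010 VS?F → skip
[6] flags=1010 HI?T → r2=0xdb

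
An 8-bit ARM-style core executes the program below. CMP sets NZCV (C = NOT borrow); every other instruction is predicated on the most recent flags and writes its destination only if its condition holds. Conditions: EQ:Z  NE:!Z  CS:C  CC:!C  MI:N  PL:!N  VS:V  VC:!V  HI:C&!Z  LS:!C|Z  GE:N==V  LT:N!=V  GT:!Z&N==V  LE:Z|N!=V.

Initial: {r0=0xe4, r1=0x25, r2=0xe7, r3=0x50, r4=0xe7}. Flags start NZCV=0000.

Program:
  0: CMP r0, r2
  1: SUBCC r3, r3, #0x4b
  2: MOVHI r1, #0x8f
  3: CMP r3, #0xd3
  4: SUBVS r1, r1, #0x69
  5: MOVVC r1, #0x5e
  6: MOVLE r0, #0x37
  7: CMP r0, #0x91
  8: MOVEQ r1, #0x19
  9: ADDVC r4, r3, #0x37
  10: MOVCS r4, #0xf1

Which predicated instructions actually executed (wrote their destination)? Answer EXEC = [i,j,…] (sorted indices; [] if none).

EXEC = [1,5,9,10]

0: ✓ CMP  NZCV=1000
1: ✓ SUBCC  r3←0x05
2: · MOVHI
3: ✓ CMP  NZCV=0000
4: · SUBVS
5: ✓ MOVVC  r1←0x5e
6: · MOVLE
7: ✓ CMP  NZCV=0010
8: · MOVEQ
9: ✓ ADDVC  r4←0x3c
10: ✓ MOVCS  r4←0xf1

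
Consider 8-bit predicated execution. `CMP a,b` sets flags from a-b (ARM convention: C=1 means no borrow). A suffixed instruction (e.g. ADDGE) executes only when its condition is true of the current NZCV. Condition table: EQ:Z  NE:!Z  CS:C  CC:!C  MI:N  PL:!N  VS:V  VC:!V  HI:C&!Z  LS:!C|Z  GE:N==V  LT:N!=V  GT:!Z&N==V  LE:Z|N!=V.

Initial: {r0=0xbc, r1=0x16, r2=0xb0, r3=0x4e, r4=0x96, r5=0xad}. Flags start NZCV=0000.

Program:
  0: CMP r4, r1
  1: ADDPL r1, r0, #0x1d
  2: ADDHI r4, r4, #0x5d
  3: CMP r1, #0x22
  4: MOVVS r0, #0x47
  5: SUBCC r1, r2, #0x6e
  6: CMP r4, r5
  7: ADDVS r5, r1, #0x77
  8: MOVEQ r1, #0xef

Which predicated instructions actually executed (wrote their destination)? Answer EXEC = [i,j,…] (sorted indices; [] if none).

[0] flags=1010 → (cmp)
[1] flags=1010 PL?F → skip
[2] flags=1010 HI?T → r4=0xf3
[3] flags=1000 → (cmp)
[4] flags=1000 VS?F → skip
[5] flags=1000 CC?T → r1=0x42
[6] flags=0010 → (cmp)
[7] flags=0010 VS?F → skip
[8] flags=0010 EQ?F → skip

EXEC = [2,5]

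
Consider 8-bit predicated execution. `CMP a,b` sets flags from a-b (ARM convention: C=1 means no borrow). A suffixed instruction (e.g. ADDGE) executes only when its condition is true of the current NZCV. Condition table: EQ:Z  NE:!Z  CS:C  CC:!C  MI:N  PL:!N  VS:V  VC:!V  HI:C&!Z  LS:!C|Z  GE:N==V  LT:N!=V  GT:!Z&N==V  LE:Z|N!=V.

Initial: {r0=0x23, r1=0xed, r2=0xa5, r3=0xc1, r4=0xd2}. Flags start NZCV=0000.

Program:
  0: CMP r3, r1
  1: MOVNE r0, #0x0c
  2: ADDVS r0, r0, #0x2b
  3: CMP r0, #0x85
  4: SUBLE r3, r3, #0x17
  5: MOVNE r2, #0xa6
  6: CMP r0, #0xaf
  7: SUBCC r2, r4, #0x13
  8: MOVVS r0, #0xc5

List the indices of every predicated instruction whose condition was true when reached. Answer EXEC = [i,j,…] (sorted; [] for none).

0: ✓ CMP  NZCV=1000
1: ✓ MOVNE  r0←0x0c
2: · ADDVS
3: ✓ CMP  NZCV=1001
4: · SUBLE
5: ✓ MOVNE  r2←0xa6
6: ✓ CMP  NZCV=0000
7: ✓ SUBCC  r2←0xbf
8: · MOVVS

EXEC = [1,5,7]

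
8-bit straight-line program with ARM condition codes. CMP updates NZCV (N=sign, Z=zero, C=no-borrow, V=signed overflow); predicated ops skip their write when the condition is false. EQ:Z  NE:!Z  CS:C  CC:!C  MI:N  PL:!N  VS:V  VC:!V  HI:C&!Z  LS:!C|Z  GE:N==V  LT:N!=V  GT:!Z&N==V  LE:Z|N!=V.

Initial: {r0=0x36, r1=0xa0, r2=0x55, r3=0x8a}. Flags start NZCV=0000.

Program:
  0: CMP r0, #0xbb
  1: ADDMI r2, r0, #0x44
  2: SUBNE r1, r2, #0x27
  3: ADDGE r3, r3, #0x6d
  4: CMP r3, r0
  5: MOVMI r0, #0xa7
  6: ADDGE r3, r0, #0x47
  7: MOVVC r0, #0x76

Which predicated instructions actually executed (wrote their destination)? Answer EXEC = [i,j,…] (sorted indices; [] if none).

EXEC = [2,3,5,7]

[0] flags=0000 → (cmp)
[1] flags=0000 MI?F → skip
[2] flags=0000 NE?T → r1=0x2e
[3] flags=0000 GE?T → r3=0xf7
[4] flags=1010 → (cmp)
[5] flags=1010 MI?T → r0=0xa7
[6] flags=1010 GE?F → skip
[7] flags=1010 VC?T → r0=0x76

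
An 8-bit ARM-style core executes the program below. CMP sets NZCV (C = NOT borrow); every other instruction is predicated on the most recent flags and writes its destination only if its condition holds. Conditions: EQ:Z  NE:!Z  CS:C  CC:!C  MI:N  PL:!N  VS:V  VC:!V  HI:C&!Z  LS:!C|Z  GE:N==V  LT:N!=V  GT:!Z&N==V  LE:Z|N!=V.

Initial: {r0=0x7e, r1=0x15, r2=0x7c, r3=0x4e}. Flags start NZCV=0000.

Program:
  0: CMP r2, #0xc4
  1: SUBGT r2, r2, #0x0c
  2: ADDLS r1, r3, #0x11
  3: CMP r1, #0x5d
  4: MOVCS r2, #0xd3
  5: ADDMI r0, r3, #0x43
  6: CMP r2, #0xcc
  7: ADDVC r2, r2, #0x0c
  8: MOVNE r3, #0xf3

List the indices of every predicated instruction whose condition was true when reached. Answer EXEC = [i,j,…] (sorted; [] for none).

0: ✓ CMP  NZCV=1001
1: ✓ SUBGT  r2←0x70
2: ✓ ADDLS  r1←0x5f
3: ✓ CMP  NZCV=0010
4: ✓ MOVCS  r2←0xd3
5: · ADDMI
6: ✓ CMP  NZCV=0010
7: ✓ ADDVC  r2←0xdf
8: ✓ MOVNE  r3←0xf3

EXEC = [1,2,4,7,8]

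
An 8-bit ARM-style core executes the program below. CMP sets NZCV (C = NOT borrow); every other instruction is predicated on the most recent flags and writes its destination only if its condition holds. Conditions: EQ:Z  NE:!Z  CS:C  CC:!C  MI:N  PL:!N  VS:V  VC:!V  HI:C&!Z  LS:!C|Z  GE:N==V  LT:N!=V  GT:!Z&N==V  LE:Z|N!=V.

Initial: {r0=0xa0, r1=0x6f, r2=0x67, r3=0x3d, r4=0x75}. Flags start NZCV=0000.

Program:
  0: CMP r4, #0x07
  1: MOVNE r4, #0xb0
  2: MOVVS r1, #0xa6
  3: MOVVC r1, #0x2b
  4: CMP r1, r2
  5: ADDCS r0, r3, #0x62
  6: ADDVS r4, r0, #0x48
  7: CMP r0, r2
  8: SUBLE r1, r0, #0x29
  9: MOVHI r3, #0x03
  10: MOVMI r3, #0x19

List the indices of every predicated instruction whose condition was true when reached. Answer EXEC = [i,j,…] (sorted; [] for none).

EXEC = [1,3,8,9]

0: ✓ CMP  NZCV=0010
1: ✓ MOVNE  r4←0xb0
2: · MOVVS
3: ✓ MOVVC  r1←0x2b
4: ✓ CMP  NZCV=1000
5: · ADDCS
6: · ADDVS
7: ✓ CMP  NZCV=0011
8: ✓ SUBLE  r1←0x77
9: ✓ MOVHI  r3←0x03
10: · MOVMI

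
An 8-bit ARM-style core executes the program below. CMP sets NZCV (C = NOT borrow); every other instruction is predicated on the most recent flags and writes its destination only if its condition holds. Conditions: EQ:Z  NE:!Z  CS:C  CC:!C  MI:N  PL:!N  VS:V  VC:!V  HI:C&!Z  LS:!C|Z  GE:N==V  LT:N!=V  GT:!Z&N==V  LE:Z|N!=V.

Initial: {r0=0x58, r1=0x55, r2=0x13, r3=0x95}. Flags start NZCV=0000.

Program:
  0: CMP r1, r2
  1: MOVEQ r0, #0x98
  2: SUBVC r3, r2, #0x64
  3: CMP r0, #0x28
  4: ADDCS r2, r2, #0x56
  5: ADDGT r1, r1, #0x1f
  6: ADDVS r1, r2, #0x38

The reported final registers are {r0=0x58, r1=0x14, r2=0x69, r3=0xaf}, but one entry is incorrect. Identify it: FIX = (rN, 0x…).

0: ✓ CMP  NZCV=0010
1: · MOVEQ
2: ✓ SUBVC  r3←0xaf
3: ✓ CMP  NZCV=0010
4: ✓ ADDCS  r2←0x69
5: ✓ ADDGT  r1←0x74
6: · ADDVS

FIX = (r1, 0x74)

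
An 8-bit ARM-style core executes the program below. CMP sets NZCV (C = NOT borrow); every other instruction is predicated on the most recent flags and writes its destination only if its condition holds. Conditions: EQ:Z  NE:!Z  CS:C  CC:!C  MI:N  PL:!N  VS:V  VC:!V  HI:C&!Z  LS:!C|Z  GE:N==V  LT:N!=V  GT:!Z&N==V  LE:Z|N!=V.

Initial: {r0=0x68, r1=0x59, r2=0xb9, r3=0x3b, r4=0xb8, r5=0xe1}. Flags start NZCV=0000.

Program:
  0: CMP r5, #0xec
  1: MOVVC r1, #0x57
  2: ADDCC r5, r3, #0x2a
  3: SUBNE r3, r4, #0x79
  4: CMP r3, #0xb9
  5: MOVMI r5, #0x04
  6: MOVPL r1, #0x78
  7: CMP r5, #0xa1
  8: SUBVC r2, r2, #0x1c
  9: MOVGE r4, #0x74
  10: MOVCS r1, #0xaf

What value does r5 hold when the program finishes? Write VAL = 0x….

[0] flags=1000 → (cmp)
[1] flags=1000 VC?T → r1=0x57
[2] flags=1000 CC?T → r5=0x65
[3] flags=1000 NE?T → r3=0x3f
[4] flags=1001 → (cmp)
[5] flags=1001 MI?T → r5=0x04
[6] flags=1001 PL?F → skip
[7] flags=0000 → (cmp)
[8] flags=0000 VC?T → r2=0x9d
[9] flags=0000 GE?T → r4=0x74
[10] flags=0000 CS?F → skip

VAL = 0x04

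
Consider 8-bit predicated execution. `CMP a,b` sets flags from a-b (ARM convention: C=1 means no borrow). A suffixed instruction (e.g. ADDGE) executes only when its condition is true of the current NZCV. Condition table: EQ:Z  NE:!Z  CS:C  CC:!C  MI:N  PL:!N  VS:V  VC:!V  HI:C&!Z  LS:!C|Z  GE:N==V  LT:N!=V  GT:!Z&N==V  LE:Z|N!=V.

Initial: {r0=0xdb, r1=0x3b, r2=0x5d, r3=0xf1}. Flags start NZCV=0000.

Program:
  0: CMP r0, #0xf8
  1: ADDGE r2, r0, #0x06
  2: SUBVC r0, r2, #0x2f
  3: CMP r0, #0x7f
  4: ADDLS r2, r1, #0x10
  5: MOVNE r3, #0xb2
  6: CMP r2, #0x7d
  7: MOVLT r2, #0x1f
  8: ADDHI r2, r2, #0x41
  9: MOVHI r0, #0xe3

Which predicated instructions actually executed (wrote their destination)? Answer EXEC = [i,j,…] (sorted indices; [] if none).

EXEC = [2,4,5,7]

[0] flags=1000 → (cmp)
[1] flags=1000 GE?F → skip
[2] flags=1000 VC?T → r0=0x2e
[3] flags=1000 → (cmp)
[4] flags=1000 LS?T → r2=0x4b
[5] flags=1000 NE?T → r3=0xb2
[6] flags=1000 → (cmp)
[7] flags=1000 LT?T → r2=0x1f
[8] flags=1000 HI?F → skip
[9] flags=1000 HI?F → skip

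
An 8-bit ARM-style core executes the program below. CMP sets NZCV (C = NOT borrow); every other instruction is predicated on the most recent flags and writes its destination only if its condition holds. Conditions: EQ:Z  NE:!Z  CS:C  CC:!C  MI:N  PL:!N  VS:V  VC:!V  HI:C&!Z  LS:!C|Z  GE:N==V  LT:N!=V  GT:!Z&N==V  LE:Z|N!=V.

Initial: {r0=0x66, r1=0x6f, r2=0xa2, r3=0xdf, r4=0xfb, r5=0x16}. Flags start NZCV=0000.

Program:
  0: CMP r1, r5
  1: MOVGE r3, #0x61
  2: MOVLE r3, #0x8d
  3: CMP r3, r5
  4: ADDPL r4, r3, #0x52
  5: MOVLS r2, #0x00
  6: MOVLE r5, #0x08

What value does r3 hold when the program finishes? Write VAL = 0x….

VAL = 0x61

[0] flags=0010 → (cmp)
[1] flags=0010 GE?T → r3=0x61
[2] flags=0010 LE?F → skip
[3] flags=0010 → (cmp)
[4] flags=0010 PL?T → r4=0xb3
[5] flags=0010 LS?F → skip
[6] flags=0010 LE?F → skip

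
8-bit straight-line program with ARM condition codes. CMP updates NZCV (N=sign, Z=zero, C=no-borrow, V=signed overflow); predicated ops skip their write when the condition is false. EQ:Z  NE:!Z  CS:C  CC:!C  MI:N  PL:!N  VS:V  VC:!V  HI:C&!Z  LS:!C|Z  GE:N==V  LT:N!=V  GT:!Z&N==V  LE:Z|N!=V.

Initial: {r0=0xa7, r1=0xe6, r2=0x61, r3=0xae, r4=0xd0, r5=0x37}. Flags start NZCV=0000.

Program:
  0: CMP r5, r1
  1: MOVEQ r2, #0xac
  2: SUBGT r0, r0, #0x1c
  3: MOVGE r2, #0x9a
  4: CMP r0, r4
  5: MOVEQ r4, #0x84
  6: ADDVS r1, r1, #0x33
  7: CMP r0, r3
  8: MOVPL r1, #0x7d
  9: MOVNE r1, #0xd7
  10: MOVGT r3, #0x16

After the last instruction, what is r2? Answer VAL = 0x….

VAL = 0x9a

[0] flags=0000 → (cmp)
[1] flags=0000 EQ?F → skip
[2] flags=0000 GT?T → r0=0x8b
[3] flags=0000 GE?T → r2=0x9a
[4] flags=1000 → (cmp)
[5] flags=1000 EQ?F → skip
[6] flags=1000 VS?F → skip
[7] flags=1000 → (cmp)
[8] flags=1000 PL?F → skip
[9] flags=1000 NE?T → r1=0xd7
[10] flags=1000 GT?F → skip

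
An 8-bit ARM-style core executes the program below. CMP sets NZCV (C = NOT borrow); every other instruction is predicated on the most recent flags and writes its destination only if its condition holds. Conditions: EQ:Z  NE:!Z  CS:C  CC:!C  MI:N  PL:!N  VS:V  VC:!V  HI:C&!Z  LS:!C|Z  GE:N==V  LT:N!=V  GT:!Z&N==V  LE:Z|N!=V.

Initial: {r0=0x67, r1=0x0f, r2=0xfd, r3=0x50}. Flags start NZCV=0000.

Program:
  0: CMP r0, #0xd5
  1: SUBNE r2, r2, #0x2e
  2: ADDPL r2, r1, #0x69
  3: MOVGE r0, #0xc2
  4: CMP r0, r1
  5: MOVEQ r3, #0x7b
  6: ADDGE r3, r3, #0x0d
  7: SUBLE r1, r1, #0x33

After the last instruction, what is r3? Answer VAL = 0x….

VAL = 0x50

[0] flags=1001 → (cmp)
[1] flags=1001 NE?T → r2=0xcf
[2] flags=1001 PL?F → skip
[3] flags=1001 GE?T → r0=0xc2
[4] flags=1010 → (cmp)
[5] flags=1010 EQ?F → skip
[6] flags=1010 GE?F → skip
[7] flags=1010 LE?T → r1=0xdc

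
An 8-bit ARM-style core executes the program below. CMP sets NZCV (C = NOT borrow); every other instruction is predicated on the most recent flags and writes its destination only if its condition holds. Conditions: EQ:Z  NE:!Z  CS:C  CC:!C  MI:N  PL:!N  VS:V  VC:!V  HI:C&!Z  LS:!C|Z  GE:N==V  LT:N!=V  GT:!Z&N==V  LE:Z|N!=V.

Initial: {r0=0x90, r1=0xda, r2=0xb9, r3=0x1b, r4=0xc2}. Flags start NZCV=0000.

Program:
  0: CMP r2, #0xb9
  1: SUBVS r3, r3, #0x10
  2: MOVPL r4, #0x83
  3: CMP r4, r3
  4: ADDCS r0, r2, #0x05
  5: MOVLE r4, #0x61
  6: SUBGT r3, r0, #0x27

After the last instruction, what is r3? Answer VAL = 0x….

[0] flags=0110 → (cmp)
[1] flags=0110 VS?F → skip
[2] flags=0110 PL?T → r4=0x83
[3] flags=0011 → (cmp)
[4] flags=0011 CS?T → r0=0xbe
[5] flags=0011 LE?T → r4=0x61
[6] flags=0011 GT?F → skip

VAL = 0x1b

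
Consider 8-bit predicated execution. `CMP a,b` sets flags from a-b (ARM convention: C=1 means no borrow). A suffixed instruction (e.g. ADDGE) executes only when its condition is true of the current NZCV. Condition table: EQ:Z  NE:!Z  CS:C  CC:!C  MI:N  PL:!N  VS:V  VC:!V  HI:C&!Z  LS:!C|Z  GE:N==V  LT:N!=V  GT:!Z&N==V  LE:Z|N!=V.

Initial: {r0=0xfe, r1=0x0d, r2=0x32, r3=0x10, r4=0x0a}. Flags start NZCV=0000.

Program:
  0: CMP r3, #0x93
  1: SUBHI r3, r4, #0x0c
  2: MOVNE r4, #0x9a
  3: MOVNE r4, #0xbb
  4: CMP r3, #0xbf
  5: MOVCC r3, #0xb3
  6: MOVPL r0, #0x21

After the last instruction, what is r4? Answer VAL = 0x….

0: ✓ CMP  NZCV=0000
1: · SUBHI
2: ✓ MOVNE  r4←0x9a
3: ✓ MOVNE  r4←0xbb
4: ✓ CMP  NZCV=0000
5: ✓ MOVCC  r3←0xb3
6: ✓ MOVPL  r0←0x21

VAL = 0xbb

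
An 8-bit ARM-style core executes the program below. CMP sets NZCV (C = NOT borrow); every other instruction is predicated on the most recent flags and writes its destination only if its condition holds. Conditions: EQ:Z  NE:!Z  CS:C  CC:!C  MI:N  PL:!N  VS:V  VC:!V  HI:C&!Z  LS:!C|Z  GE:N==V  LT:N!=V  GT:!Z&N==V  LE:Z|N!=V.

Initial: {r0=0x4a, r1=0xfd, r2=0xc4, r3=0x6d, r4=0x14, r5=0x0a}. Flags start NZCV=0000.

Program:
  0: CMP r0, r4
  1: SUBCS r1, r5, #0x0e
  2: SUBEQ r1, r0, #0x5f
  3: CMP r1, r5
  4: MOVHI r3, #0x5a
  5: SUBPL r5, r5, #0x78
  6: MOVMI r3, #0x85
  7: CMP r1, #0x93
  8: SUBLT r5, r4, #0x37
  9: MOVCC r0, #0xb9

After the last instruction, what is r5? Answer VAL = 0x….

0: ✓ CMP  NZCV=0010
1: ✓ SUBCS  r1←0xfc
2: · SUBEQ
3: ✓ CMP  NZCV=1010
4: ✓ MOVHI  r3←0x5a
5: · SUBPL
6: ✓ MOVMI  r3←0x85
7: ✓ CMP  NZCV=0010
8: · SUBLT
9: · MOVCC

VAL = 0x0a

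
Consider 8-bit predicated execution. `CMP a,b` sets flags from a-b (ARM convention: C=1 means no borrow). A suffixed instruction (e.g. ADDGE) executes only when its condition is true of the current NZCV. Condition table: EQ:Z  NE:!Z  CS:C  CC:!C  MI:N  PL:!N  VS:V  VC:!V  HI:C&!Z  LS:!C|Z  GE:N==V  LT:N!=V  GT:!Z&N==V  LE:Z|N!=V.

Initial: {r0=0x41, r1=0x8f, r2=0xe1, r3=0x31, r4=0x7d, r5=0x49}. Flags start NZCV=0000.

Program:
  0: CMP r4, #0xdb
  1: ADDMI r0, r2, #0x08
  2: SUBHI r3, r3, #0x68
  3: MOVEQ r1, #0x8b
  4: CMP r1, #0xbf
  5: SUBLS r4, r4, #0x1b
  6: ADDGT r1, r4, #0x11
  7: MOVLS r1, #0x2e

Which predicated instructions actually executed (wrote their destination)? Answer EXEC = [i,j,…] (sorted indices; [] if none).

0: ✓ CMP  NZCV=1001
1: ✓ ADDMI  r0←0xe9
2: · SUBHI
3: · MOVEQ
4: ✓ CMP  NZCV=1000
5: ✓ SUBLS  r4←0x62
6: · ADDGT
7: ✓ MOVLS  r1←0x2e

EXEC = [1,5,7]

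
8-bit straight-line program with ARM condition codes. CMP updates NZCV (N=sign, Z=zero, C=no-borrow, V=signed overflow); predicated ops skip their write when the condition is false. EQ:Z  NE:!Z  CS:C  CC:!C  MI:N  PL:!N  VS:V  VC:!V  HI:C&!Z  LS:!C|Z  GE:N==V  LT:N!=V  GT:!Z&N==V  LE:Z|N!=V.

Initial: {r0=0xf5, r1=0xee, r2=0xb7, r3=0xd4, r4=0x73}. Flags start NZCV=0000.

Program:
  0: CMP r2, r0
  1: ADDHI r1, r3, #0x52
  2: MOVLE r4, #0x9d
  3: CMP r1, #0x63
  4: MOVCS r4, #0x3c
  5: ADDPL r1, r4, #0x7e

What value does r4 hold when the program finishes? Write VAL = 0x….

[0] flags=1000 → (cmp)
[1] flags=1000 HI?F → skip
[2] flags=1000 LE?T → r4=0x9d
[3] flags=1010 → (cmp)
[4] flags=1010 CS?T → r4=0x3c
[5] flags=1010 PL?F → skip

VAL = 0x3c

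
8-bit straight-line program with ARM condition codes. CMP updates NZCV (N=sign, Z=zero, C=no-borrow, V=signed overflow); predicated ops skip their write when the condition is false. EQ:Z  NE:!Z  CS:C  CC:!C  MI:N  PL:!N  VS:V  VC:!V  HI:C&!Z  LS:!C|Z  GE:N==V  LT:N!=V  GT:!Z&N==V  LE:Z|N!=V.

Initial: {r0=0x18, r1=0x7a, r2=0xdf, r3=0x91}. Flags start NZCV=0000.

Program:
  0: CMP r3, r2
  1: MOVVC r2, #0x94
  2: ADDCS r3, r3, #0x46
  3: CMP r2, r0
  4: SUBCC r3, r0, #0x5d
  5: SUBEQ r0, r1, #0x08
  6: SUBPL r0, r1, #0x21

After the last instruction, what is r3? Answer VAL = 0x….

[0] flags=1000 → (cmp)
[1] flags=1000 VC?T → r2=0x94
[2] flags=1000 CS?F → skip
[3] flags=0011 → (cmp)
[4] flags=0011 CC?F → skip
[5] flags=0011 EQ?F → skip
[6] flags=0011 PL?T → r0=0x59

VAL = 0x91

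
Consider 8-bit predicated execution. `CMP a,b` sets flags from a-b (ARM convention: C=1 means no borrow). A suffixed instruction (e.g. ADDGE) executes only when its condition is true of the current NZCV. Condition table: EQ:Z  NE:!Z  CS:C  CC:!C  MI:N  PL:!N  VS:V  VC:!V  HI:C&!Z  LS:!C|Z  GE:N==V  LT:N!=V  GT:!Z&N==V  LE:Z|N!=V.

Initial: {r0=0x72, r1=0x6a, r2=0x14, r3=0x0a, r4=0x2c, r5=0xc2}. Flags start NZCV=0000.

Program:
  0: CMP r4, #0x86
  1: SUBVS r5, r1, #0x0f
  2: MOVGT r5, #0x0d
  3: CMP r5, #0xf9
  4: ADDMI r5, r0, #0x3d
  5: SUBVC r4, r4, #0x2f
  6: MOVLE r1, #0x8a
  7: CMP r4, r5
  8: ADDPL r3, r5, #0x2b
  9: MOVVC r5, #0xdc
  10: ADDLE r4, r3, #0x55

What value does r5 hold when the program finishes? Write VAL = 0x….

VAL = 0xdc

0: ✓ CMP  NZCV=1001
1: ✓ SUBVS  r5←0x5b
2: ✓ MOVGT  r5←0x0d
3: ✓ CMP  NZCV=0000
4: · ADDMI
5: ✓ SUBVC  r4←0xfd
6: · MOVLE
7: ✓ CMP  NZCV=1010
8: · ADDPL
9: ✓ MOVVC  r5←0xdc
10: ✓ ADDLE  r4←0x5f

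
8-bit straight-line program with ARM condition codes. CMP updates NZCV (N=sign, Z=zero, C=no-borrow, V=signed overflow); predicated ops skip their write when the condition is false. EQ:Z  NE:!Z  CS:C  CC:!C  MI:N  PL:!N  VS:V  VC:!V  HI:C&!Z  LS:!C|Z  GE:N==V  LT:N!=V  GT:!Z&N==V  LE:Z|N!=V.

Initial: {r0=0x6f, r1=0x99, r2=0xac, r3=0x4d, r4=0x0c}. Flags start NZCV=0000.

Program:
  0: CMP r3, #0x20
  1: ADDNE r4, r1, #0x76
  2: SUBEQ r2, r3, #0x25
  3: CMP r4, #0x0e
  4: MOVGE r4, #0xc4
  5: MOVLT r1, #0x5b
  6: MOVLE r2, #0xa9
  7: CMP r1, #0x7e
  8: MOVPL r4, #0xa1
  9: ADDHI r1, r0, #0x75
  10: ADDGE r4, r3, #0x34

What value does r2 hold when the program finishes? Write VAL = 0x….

[0] flags=0010 → (cmp)
[1] flags=0010 NE?T → r4=0x0f
[2] flags=0010 EQ?F → skip
[3] flags=0010 → (cmp)
[4] flags=0010 GE?T → r4=0xc4
[5] flags=0010 LT?F → skip
[6] flags=0010 LE?F → skip
[7] flags=0011 → (cmp)
[8] flags=0011 PL?T → r4=0xa1
[9] flags=0011 HI?T → r1=0xe4
[10] flags=0011 GE?F → skip

VAL = 0xac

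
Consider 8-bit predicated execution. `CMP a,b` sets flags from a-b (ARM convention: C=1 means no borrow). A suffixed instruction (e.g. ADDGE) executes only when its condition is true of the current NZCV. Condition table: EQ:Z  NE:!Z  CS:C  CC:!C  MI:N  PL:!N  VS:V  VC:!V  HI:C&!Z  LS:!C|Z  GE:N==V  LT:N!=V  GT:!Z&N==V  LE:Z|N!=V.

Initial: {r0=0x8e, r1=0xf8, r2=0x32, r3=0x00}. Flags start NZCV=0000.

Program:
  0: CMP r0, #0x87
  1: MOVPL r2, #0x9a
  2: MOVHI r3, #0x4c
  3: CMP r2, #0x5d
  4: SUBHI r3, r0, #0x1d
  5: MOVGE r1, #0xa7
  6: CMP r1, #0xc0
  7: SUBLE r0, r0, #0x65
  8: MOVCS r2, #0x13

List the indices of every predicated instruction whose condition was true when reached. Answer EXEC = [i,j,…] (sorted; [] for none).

[0] flags=0010 → (cmp)
[1] flags=0010 PL?T → r2=0x9a
[2] flags=0010 HI?T → r3=0x4c
[3] flags=0011 → (cmp)
[4] flags=0011 HI?T → r3=0x71
[5] flags=0011 GE?F → skip
[6] flags=0010 → (cmp)
[7] flags=0010 LE?F → skip
[8] flags=0010 CS?T → r2=0x13

EXEC = [1,2,4,8]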